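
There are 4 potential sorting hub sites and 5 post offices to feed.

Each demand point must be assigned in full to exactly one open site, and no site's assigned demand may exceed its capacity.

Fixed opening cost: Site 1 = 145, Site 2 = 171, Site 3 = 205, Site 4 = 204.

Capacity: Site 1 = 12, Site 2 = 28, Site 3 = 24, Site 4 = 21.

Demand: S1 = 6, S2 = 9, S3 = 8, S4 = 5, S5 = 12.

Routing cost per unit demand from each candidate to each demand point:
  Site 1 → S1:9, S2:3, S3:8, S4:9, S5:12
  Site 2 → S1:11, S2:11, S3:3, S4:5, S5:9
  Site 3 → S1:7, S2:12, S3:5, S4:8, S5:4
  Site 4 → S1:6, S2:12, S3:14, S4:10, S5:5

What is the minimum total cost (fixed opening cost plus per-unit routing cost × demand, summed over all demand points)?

Open {Site 2, Site 3}; cheapest assignment that respects the capacities:
  Site 2 (cap 28, load 22): S2, S3, S4 — cost 9×11 + 8×3 + 5×5 = 148
  Site 3 (cap 24, load 18): S1, S5 — cost 6×7 + 12×4 = 90
  Shipping 238, fixed 376 → total 614.
  Any other capacity-feasible assignment to {Site 2, Site 3} ships for at least 238.
Compare {Site 2, Site 4}: its best feasible assignment gives total 619.
Compare {Site 1, Site 2}: its best feasible assignment gives total 674.
Every other set of open sites that can feasibly serve all demand totals ≥ 619 even under its best assignment. Minimum: 614.

614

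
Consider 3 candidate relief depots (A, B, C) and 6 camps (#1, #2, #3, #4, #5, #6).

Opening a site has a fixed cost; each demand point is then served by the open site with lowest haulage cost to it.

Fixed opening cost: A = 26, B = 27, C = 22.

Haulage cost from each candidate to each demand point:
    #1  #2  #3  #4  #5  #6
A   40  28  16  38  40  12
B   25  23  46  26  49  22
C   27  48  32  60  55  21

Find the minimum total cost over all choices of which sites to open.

Open {A, B}: assign each demand point to its cheapest open site.
  #1→B 25, #2→B 23, #3→A 16, #4→B 26, #5→A 40, #6→A 12
  haulage cost 142, fixed 53 → total 195.
Compare {A}: haulage cost 174 + fixed 26 = 200.
Compare {A, C}: haulage cost 161 + fixed 48 = 209.
Compare {A, B, C}: haulage cost 142 + fixed 75 = 217.
All other subsets cost ≥ 200. Minimum total cost: 195.

195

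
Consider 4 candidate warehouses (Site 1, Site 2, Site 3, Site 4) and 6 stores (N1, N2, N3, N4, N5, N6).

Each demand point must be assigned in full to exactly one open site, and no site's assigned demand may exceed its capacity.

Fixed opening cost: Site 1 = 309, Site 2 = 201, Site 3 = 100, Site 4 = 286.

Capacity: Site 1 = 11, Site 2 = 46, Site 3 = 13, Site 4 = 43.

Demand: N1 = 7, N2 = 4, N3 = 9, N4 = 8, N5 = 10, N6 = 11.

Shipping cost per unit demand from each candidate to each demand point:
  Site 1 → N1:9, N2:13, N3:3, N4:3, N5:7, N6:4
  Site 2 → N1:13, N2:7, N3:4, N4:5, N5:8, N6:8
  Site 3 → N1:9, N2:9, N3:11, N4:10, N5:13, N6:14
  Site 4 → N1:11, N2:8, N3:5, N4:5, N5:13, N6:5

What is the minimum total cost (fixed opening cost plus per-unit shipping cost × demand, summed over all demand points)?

636

Open {Site 2, Site 3}; cheapest assignment that respects the capacities:
  Site 2 (cap 46, load 42): N2, N3, N4, N5, N6 — cost 4×7 + 9×4 + 8×5 + 10×8 + 11×8 = 272
  Site 3 (cap 13, load 7): N1 — cost 7×9 = 63
  Shipping 335, fixed 301 → total 636.
  Any other capacity-feasible assignment to {Site 2, Site 3} ships for at least 335.
Compare {Site 3, Site 4}: its best feasible assignment gives total 751.
Compare {Site 2, Site 4}: its best feasible assignment gives total 803.
Every other set of open sites that can feasibly serve all demand totals ≥ 751 even under its best assignment. Minimum: 636.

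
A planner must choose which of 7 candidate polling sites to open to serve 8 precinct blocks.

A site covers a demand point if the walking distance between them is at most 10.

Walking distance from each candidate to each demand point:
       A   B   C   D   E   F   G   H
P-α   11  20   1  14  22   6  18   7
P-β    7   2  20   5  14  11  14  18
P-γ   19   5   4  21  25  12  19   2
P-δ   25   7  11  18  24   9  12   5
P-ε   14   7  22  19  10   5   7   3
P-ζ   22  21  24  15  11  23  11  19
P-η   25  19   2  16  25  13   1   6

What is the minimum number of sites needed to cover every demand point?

Coverage sets (demand points within 10 of each site):
  P-α: {C, F, H}
  P-β: {A, B, D}
  P-γ: {B, C, H}
  P-δ: {B, F, H}
  P-ε: {B, E, F, G, H}
  P-ζ: {}
  P-η: {C, G, H}
No 2 sites suffice: every size-2 union leaves at least one demand point uncovered.
But {P-α, P-β, P-ε} covers everything, so the minimum is 3.

3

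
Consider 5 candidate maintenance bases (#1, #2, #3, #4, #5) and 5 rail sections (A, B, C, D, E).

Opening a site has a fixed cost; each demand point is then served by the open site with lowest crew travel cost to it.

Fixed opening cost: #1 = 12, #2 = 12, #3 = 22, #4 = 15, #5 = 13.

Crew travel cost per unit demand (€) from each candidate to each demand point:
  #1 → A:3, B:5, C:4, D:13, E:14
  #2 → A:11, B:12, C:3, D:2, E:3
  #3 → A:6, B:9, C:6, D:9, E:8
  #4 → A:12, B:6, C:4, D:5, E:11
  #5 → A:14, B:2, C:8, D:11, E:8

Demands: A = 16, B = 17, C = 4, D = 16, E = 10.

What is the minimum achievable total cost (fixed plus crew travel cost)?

193

Open {#1, #2, #5}: assign each demand point to its cheapest open site.
  A→#1 16×3=48, B→#5 17×2=34, C→#2 4×3=12, D→#2 16×2=32, E→#2 10×3=30
  crew travel cost 156, fixed 37 → total 193.
Compare {#1, #2, #4, #5}: crew travel cost 156 + fixed 52 = 208.
Compare {#1, #2, #3, #5}: crew travel cost 156 + fixed 59 = 215.
Compare {#1, #2, #3, #4, #5}: crew travel cost 156 + fixed 74 = 230.
All other subsets cost ≥ 208. Minimum total cost: 193.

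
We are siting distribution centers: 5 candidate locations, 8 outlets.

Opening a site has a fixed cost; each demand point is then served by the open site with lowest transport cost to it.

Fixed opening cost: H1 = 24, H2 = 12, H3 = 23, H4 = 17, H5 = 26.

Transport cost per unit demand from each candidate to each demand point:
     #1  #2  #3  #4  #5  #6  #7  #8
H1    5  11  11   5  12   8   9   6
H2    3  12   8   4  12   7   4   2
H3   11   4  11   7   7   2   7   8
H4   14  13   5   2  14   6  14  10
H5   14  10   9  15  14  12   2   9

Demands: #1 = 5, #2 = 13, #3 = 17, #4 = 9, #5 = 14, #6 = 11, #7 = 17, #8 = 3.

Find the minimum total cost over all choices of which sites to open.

Open {H2, H3, H4, H5}: assign each demand point to its cheapest open site.
  #1→H2 5×3=15, #2→H3 13×4=52, #3→H4 17×5=85, #4→H4 9×2=18, #5→H3 14×7=98, #6→H3 11×2=22, #7→H5 17×2=34, #8→H2 3×2=6
  transport cost 330, fixed 78 → total 408.
Compare {H2, H3, H4}: transport cost 364 + fixed 52 = 416.
Compare {H1, H2, H3, H4, H5}: transport cost 330 + fixed 102 = 432.
Compare {H1, H2, H3, H4}: transport cost 364 + fixed 76 = 440.
All other subsets cost ≥ 416. Minimum total cost: 408.

408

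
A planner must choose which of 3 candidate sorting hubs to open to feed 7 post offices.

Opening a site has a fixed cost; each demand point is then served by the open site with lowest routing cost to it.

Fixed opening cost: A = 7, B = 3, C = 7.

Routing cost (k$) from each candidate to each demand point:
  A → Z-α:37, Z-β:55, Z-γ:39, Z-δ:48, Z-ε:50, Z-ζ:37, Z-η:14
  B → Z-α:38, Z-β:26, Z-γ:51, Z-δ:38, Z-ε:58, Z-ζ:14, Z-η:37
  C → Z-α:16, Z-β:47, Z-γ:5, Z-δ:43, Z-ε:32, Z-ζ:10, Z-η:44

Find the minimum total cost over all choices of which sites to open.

158

Open {A, B, C}: assign each demand point to its cheapest open site.
  Z-α→C 16, Z-β→B 26, Z-γ→C 5, Z-δ→B 38, Z-ε→C 32, Z-ζ→C 10, Z-η→A 14
  routing cost 141, fixed 17 → total 158.
Compare {B, C}: routing cost 164 + fixed 10 = 174.
Compare {A, C}: routing cost 167 + fixed 14 = 181.
Compare {C}: routing cost 197 + fixed 7 = 204.
All other subsets cost ≥ 174. Minimum total cost: 158.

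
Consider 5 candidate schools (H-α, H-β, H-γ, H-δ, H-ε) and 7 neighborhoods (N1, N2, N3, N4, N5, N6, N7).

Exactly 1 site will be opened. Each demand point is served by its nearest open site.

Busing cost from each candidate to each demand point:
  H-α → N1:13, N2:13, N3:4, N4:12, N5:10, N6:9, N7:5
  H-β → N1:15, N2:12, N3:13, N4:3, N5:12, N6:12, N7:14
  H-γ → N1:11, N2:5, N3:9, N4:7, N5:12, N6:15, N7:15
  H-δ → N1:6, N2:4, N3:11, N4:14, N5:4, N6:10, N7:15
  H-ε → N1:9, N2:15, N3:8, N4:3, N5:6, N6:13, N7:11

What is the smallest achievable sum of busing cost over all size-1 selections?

Open {H-δ}.
  N1→H-δ 6, N2→H-δ 4, N3→H-δ 11, N4→H-δ 14, N5→H-δ 4, N6→H-δ 10, N7→H-δ 15  ⇒ total 64.
Compare {H-ε}: total 65.
Compare {H-α}: total 66.
No size-1 selection does better; minimum is 64.

64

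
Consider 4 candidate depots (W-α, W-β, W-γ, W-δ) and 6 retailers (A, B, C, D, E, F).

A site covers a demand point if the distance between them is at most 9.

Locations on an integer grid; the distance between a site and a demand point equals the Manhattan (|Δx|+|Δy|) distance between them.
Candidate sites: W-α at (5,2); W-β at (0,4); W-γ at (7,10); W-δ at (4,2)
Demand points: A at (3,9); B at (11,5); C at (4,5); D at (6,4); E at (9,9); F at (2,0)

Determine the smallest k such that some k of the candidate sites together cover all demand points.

Coverage sets (demand points within 9 of each site):
  W-α: {A, B, C, D, F}
  W-β: {A, C, D, F}
  W-γ: {A, B, C, D, E}
  W-δ: {A, C, D, F}
No single site covers all 6 demand points.
But {W-α, W-γ} covers everything, so the minimum is 2.

2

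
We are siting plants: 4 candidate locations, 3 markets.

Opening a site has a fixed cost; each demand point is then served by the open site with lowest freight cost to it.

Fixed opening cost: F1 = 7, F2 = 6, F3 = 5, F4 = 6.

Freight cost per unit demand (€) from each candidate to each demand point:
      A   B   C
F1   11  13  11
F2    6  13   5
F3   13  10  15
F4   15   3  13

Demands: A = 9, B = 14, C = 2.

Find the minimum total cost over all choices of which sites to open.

Open {F2, F4}: assign each demand point to its cheapest open site.
  A→F2 9×6=54, B→F4 14×3=42, C→F2 2×5=10
  freight cost 106, fixed 12 → total 118.
Compare {F2, F3, F4}: freight cost 106 + fixed 17 = 123.
Compare {F1, F2, F4}: freight cost 106 + fixed 19 = 125.
Compare {F1, F2, F3, F4}: freight cost 106 + fixed 24 = 130.
All other subsets cost ≥ 123. Minimum total cost: 118.

118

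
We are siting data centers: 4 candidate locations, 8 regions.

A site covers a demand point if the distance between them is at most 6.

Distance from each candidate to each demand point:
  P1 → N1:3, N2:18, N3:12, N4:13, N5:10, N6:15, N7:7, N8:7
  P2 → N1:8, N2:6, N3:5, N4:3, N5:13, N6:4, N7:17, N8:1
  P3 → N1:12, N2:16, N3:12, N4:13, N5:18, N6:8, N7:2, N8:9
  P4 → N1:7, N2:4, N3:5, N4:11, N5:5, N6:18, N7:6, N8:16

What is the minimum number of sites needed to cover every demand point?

3

Coverage sets (demand points within 6 of each site):
  P1: {N1}
  P2: {N2, N3, N4, N6, N8}
  P3: {N7}
  P4: {N2, N3, N5, N7}
No 2 sites suffice: every size-2 union leaves at least one demand point uncovered.
But {P1, P2, P4} covers everything, so the minimum is 3.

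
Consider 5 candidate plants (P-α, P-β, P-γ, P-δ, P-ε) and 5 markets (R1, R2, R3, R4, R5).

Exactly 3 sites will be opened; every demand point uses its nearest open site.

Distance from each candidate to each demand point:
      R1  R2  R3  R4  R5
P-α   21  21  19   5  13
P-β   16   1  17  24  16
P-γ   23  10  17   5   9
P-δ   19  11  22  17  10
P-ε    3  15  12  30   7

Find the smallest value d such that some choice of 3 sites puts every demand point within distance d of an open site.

12

Open {P-α, P-β, P-ε}.
  Farthest demand point is R3 at distance 12 (to P-ε); all others are ≤ 12.
With {P-α, P-γ, P-ε} the worst case is 12.
With {P-α, P-δ, P-ε} the worst case is 12.
No size-3 selection achieves below 12.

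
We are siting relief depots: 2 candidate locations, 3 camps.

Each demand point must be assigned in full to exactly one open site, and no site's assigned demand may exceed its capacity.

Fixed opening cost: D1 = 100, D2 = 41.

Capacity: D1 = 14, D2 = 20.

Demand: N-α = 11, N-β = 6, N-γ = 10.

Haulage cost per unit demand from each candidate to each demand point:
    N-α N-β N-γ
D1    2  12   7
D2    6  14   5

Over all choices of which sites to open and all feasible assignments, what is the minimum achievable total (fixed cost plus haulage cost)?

297

Open {D1, D2}; cheapest assignment that respects the capacities:
  D1 (cap 14, load 11): N-α — cost 11×2 = 22
  D2 (cap 20, load 16): N-β, N-γ — cost 6×14 + 10×5 = 134
  Shipping 156, fixed 141 → total 297.
  Any other capacity-feasible assignment to {D1, D2} ships for at least 156.
Total demand is 27 and no other set of sites has combined capacity ≥ 27, so {D1, D2} is the only feasible choice of open sites. Minimum: 297.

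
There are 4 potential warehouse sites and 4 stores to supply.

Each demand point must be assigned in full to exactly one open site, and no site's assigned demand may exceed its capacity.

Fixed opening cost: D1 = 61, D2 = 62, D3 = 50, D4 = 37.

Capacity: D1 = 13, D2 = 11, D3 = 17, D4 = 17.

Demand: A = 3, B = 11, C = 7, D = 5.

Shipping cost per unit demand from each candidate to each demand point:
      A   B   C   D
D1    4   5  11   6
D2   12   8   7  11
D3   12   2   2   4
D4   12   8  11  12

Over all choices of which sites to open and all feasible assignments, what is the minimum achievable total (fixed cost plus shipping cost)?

Open {D1, D3}; cheapest assignment that respects the capacities:
  D1 (cap 13, load 11): B — cost 11×5 = 55
  D3 (cap 17, load 15): A, C, D — cost 3×12 + 7×2 + 5×4 = 70
  Shipping 125, fixed 111 → total 236.
  Any other capacity-feasible assignment to {D1, D3} ships for at least 125.
Compare {D2, D3}: its best feasible assignment gives total 239.
Compare {D3, D4}: its best feasible assignment gives total 242.
Every other set of open sites that can feasibly serve all demand totals ≥ 239 even under its best assignment. Minimum: 236.

236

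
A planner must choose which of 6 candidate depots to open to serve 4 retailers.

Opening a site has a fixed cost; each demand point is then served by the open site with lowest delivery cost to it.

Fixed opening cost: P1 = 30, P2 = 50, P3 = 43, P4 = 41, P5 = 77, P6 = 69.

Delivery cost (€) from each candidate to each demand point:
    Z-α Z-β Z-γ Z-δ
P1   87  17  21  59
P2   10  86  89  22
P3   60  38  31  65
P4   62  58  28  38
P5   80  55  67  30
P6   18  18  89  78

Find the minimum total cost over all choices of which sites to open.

150

Open {P1, P2}: assign each demand point to its cheapest open site.
  Z-α→P2 10, Z-β→P1 17, Z-γ→P1 21, Z-δ→P2 22
  delivery cost 70, fixed 80 → total 150.
Compare {P1, P2, P4}: delivery cost 70 + fixed 121 = 191.
Compare {P1, P2, P3}: delivery cost 70 + fixed 123 = 193.
Compare {P2, P3}: delivery cost 101 + fixed 93 = 194.
All other subsets cost ≥ 191. Minimum total cost: 150.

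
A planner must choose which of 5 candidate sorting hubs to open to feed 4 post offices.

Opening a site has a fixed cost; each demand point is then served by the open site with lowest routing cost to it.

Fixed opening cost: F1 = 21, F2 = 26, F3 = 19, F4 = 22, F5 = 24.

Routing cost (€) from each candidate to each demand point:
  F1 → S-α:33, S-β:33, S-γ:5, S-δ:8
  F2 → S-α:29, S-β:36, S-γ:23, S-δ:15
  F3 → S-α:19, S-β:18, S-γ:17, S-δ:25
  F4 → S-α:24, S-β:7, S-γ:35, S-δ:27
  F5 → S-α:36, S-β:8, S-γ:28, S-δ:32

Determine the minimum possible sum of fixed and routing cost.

Open {F1, F4}: assign each demand point to its cheapest open site.
  S-α→F4 24, S-β→F4 7, S-γ→F1 5, S-δ→F1 8
  routing cost 44, fixed 43 → total 87.
Compare {F1, F3}: routing cost 50 + fixed 40 = 90.
Compare {F3}: routing cost 79 + fixed 19 = 98.
Compare {F1, F5}: routing cost 54 + fixed 45 = 99.
All other subsets cost ≥ 90. Minimum total cost: 87.

87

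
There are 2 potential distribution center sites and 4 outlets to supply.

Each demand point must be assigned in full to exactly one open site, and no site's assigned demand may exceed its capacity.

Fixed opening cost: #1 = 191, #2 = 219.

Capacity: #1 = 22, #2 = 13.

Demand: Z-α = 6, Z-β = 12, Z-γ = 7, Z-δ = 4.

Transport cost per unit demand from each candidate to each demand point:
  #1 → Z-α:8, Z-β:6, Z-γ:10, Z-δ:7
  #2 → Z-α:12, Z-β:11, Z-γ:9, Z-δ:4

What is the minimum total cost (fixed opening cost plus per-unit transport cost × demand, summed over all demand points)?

609

Open {#1, #2}; cheapest assignment that respects the capacities:
  #1 (cap 22, load 18): Z-α, Z-β — cost 6×8 + 12×6 = 120
  #2 (cap 13, load 11): Z-γ, Z-δ — cost 7×9 + 4×4 = 79
  Shipping 199, fixed 410 → total 609.
  Any other capacity-feasible assignment to {#1, #2} ships for at least 199.
Total demand is 29 and no other set of sites has combined capacity ≥ 29, so {#1, #2} is the only feasible choice of open sites. Minimum: 609.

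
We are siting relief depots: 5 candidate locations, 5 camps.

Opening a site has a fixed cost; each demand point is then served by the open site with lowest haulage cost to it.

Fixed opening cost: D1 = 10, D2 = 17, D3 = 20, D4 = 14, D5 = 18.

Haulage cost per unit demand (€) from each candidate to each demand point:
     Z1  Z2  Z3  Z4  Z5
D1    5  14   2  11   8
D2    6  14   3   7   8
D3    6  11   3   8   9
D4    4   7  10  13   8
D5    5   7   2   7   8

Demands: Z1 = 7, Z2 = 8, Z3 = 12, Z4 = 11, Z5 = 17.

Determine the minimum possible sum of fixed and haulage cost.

346

Open {D5}: assign each demand point to its cheapest open site.
  Z1→D5 7×5=35, Z2→D5 8×7=56, Z3→D5 12×2=24, Z4→D5 11×7=77, Z5→D5 17×8=136
  haulage cost 328, fixed 18 → total 346.
Compare {D4, D5}: haulage cost 321 + fixed 32 = 353.
Compare {D1, D5}: haulage cost 328 + fixed 28 = 356.
Compare {D1, D2, D4}: haulage cost 321 + fixed 41 = 362.
All other subsets cost ≥ 353. Minimum total cost: 346.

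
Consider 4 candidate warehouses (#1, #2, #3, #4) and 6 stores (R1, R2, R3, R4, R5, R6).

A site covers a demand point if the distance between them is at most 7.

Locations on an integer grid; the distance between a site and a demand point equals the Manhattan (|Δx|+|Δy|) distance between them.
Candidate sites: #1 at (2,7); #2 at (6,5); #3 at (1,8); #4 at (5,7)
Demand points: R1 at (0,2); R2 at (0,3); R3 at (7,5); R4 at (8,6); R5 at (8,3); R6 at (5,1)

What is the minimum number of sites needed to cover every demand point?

Coverage sets (demand points within 7 of each site):
  #1: {R1, R2, R3, R4}
  #2: {R3, R4, R5, R6}
  #3: {R1, R2}
  #4: {R3, R4, R5, R6}
No single site covers all 6 demand points.
But {#1, #2} covers everything, so the minimum is 2.

2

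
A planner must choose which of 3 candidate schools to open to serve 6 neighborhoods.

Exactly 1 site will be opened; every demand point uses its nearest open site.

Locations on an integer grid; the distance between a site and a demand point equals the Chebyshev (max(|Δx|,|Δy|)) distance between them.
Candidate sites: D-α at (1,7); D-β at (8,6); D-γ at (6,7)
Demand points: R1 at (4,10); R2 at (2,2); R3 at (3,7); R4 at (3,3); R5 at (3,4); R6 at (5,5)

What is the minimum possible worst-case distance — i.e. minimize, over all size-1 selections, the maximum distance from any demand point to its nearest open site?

5

Open {D-α}.
  Farthest demand point is R2 at distance 5 (to D-α); all others are ≤ 5.
With {D-γ} the worst case is 5.
With {D-β} the worst case is 6.
No size-1 selection achieves below 5.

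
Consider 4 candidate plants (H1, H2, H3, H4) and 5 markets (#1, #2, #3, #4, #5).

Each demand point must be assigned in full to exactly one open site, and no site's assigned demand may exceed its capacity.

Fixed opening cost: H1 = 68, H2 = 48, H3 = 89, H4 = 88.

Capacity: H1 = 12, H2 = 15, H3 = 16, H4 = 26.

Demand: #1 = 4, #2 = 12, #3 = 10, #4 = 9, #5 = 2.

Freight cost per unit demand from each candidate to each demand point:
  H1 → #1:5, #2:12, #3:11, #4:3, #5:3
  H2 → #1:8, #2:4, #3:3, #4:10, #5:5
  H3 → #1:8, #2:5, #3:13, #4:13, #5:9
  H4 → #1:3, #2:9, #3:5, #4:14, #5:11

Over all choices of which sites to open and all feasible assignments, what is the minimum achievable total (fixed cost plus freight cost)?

Open {H1, H2, H4}; cheapest assignment that respects the capacities:
  H1 (cap 12, load 11): #4, #5 — cost 9×3 + 2×3 = 33
  H2 (cap 15, load 12): #2 — cost 12×4 = 48
  H4 (cap 26, load 14): #1, #3 — cost 4×3 + 10×5 = 62
  Shipping 143, fixed 204 → total 347.
  Any other capacity-feasible assignment to {H1, H2, H4} ships for at least 143.
Compare {H1, H4}: its best feasible assignment gives total 359.
Compare {H1, H2, H3}: its best feasible assignment gives total 360.
Every other set of open sites that can feasibly serve all demand totals ≥ 359 even under its best assignment. Minimum: 347.

347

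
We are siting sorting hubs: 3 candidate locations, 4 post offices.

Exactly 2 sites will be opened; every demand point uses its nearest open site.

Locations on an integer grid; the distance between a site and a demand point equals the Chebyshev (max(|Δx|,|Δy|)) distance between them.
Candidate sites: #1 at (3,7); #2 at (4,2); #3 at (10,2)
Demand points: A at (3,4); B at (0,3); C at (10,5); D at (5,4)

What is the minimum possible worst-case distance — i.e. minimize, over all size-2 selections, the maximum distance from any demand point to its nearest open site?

Open {#1, #3}.
  Farthest demand point is B at distance 4 (to #1); all others are ≤ 4.
With {#2, #3} the worst case is 4.
With {#1, #2} the worst case is 6.
No size-2 selection achieves below 4.

4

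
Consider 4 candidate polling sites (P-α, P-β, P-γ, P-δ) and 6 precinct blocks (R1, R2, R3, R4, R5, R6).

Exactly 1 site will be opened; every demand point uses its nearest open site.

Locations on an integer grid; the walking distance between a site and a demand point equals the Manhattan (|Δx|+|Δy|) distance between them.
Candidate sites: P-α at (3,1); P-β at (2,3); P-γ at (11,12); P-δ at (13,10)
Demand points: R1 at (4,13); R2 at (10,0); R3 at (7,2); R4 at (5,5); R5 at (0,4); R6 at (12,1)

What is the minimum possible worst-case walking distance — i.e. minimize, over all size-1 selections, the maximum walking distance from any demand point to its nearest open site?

Open {P-β}.
  Farthest demand point is R1 at walking distance 12 (to P-β); all others are ≤ 12.
With {P-α} the worst case is 13.
With {P-γ} the worst case is 19.
No size-1 selection achieves below 12.

12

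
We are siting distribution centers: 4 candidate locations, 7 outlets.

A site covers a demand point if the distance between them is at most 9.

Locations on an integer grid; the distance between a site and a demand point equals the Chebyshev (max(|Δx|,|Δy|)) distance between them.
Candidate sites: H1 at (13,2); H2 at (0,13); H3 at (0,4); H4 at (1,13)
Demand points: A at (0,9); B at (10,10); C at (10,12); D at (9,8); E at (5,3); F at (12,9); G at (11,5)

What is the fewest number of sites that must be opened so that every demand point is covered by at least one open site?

Coverage sets (demand points within 9 of each site):
  H1: {B, D, E, F, G}
  H2: {A, D}
  H3: {A, D, E}
  H4: {A, B, C, D}
No single site covers all 7 demand points.
But {H1, H4} covers everything, so the minimum is 2.

2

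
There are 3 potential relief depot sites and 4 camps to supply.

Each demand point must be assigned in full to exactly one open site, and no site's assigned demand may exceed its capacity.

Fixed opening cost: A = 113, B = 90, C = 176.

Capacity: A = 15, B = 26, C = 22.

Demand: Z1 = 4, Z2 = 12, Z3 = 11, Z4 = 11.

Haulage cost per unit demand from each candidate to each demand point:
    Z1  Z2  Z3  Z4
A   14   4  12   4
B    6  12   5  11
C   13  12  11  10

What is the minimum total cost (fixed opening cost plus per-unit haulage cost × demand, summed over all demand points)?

Open {A, B}; cheapest assignment that respects the capacities:
  A (cap 15, load 12): Z2 — cost 12×4 = 48
  B (cap 26, load 26): Z1, Z3, Z4 — cost 4×6 + 11×5 + 11×11 = 200
  Shipping 248, fixed 203 → total 451.
  Any other capacity-feasible assignment to {A, B} ships for at least 248.
Compare {B, C}: its best feasible assignment gives total 610.
Compare {A, B, C}: its best feasible assignment gives total 616.
Every other set of open sites that can feasibly serve all demand totals ≥ 610 even under its best assignment. Minimum: 451.

451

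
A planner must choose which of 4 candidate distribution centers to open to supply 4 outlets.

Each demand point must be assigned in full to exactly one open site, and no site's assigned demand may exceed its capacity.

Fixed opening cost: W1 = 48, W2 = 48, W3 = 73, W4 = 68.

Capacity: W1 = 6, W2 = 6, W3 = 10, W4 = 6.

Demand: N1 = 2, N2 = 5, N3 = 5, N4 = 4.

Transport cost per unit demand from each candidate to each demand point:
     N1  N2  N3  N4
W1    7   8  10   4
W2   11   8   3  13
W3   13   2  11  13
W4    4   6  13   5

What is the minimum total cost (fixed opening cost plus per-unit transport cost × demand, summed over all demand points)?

216

Open {W1, W3}; cheapest assignment that respects the capacities:
  W1 (cap 6, load 6): N1, N4 — cost 2×7 + 4×4 = 30
  W3 (cap 10, load 10): N2, N3 — cost 5×2 + 5×11 = 65
  Shipping 95, fixed 121 → total 216.
  Any other capacity-feasible assignment to {W1, W3} ships for at least 95.
Compare {W1, W2, W3}: its best feasible assignment gives total 224.
Compare {W3, W4}: its best feasible assignment gives total 234.
Every other set of open sites that can feasibly serve all demand totals ≥ 224 even under its best assignment. Minimum: 216.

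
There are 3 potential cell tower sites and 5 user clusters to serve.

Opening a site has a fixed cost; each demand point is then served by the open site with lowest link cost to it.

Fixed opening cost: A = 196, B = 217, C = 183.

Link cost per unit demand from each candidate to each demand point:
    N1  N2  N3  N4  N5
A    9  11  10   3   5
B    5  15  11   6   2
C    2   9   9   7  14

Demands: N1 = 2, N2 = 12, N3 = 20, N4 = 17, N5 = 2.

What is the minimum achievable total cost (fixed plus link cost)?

607

Open {A}: assign each demand point to its cheapest open site.
  N1→A 2×9=18, N2→A 12×11=132, N3→A 20×10=200, N4→A 17×3=51, N5→A 2×5=10
  link cost 411, fixed 196 → total 607.
Compare {C}: link cost 439 + fixed 183 = 622.
Compare {A, C}: link cost 353 + fixed 379 = 732.
Compare {B}: link cost 516 + fixed 217 = 733.
All other subsets cost ≥ 622. Minimum total cost: 607.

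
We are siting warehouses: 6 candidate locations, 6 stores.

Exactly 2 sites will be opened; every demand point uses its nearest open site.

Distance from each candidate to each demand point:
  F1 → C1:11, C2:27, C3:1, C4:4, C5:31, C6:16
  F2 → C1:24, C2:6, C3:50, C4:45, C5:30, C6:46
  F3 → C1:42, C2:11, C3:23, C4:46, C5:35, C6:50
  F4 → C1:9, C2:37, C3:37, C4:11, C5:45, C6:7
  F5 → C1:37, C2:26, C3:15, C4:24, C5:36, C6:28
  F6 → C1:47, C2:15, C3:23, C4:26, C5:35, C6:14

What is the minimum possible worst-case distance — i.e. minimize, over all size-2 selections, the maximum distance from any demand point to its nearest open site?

Open {F1, F2}.
  Farthest demand point is C5 at distance 30 (to F2); all others are ≤ 30.
With {F2, F5} the worst case is 30.
With {F2, F6} the worst case is 30.
No size-2 selection achieves below 30.

30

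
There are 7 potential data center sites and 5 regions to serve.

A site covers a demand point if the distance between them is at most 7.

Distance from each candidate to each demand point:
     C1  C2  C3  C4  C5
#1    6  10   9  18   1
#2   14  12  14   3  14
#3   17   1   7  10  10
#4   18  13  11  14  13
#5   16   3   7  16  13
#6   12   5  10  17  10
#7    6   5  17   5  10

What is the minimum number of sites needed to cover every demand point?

Coverage sets (demand points within 7 of each site):
  #1: {C1, C5}
  #2: {C4}
  #3: {C2, C3}
  #4: {}
  #5: {C2, C3}
  #6: {C2}
  #7: {C1, C2, C4}
No 2 sites suffice: every size-2 union leaves at least one demand point uncovered.
But {#1, #2, #3} covers everything, so the minimum is 3.

3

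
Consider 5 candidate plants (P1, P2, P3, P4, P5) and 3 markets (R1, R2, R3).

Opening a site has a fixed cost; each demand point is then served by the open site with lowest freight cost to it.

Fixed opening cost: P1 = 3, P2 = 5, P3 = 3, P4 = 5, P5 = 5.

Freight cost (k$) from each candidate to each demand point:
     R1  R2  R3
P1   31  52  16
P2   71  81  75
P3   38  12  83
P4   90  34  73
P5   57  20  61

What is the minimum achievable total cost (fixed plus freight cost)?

Open {P1, P3}: assign each demand point to its cheapest open site.
  R1→P1 31, R2→P3 12, R3→P1 16
  freight cost 59, fixed 6 → total 65.
Compare {P1, P2, P3}: freight cost 59 + fixed 11 = 70.
Compare {P1, P3, P4}: freight cost 59 + fixed 11 = 70.
Compare {P1, P3, P5}: freight cost 59 + fixed 11 = 70.
All other subsets cost ≥ 70. Minimum total cost: 65.

65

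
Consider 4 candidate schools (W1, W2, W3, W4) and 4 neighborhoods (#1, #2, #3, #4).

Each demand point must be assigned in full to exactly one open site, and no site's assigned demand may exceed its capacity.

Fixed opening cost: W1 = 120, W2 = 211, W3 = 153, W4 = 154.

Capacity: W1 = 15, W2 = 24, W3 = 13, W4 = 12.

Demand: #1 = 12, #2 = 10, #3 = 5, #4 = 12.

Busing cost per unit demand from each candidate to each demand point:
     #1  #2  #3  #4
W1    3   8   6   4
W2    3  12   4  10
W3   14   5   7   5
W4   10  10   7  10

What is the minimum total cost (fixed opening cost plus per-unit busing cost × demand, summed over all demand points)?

597

Open {W1, W2}; cheapest assignment that respects the capacities:
  W1 (cap 15, load 15): #2, #3 — cost 10×8 + 5×6 = 110
  W2 (cap 24, load 24): #1, #4 — cost 12×3 + 12×10 = 156
  Shipping 266, fixed 331 → total 597.
  Any other capacity-feasible assignment to {W1, W2} ships for at least 266.
Compare {W1, W2, W3}: its best feasible assignment gives total 638.
Compare {W1, W2, W4}: its best feasible assignment gives total 689.
Every other set of open sites that can feasibly serve all demand totals ≥ 638 even under its best assignment. Minimum: 597.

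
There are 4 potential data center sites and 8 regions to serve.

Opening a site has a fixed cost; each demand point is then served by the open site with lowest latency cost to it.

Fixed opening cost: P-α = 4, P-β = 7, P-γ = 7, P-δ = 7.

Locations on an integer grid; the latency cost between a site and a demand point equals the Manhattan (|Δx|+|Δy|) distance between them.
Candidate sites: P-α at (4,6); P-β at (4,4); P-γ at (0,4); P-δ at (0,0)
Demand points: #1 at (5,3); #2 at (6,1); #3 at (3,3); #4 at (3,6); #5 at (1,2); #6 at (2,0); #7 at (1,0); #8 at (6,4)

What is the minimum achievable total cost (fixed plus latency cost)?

34

Open {P-β, P-δ}: assign each demand point to its cheapest open site.
  #1→P-β 2, #2→P-β 5, #3→P-β 2, #4→P-β 3, #5→P-δ 3, #6→P-δ 2, #7→P-δ 1, #8→P-β 2
  latency cost 20, fixed 14 → total 34.
Compare {P-α, P-β, P-δ}: latency cost 18 + fixed 18 = 36.
Compare {P-α, P-δ}: latency cost 26 + fixed 11 = 37.
Compare {P-β}: latency cost 32 + fixed 7 = 39.
All other subsets cost ≥ 36. Minimum total cost: 34.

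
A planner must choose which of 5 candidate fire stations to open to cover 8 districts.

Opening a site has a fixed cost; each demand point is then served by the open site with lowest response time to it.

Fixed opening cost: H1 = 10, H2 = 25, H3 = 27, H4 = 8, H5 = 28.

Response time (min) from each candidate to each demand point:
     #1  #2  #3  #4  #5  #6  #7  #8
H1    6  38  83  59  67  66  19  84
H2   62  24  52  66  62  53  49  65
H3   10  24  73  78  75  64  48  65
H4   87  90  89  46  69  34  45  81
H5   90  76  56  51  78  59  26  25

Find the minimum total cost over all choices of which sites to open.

Open {H1, H4, H5}: assign each demand point to its cheapest open site.
  #1→H1 6, #2→H1 38, #3→H5 56, #4→H4 46, #5→H1 67, #6→H4 34, #7→H1 19, #8→H5 25
  response time 291, fixed 46 → total 337.
Compare {H1, H2, H4, H5}: response time 268 + fixed 71 = 339.
Compare {H1, H3, H4, H5}: response time 277 + fixed 73 = 350.
Compare {H1, H2, H4}: response time 308 + fixed 43 = 351.
All other subsets cost ≥ 339. Minimum total cost: 337.

337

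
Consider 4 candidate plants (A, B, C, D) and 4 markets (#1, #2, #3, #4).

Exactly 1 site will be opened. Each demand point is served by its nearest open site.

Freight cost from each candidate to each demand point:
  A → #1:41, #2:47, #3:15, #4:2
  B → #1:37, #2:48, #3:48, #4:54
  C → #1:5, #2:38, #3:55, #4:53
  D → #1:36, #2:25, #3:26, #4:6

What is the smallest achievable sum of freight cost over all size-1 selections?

Open {D}.
  #1→D 36, #2→D 25, #3→D 26, #4→D 6  ⇒ total 93.
Compare {A}: total 105.
Compare {C}: total 151.
No size-1 selection does better; minimum is 93.

93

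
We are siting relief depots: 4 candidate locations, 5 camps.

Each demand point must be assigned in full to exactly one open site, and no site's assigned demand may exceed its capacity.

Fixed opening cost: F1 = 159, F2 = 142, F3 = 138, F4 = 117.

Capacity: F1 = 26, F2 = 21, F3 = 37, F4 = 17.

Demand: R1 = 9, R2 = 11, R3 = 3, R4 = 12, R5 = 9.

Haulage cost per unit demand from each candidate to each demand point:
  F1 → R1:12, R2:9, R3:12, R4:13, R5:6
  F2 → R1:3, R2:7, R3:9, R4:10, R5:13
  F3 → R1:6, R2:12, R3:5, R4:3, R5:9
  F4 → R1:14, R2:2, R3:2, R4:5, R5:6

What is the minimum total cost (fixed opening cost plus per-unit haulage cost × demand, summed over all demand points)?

454

Open {F3, F4}; cheapest assignment that respects the capacities:
  F3 (cap 37, load 30): R1, R4, R5 — cost 9×6 + 12×3 + 9×9 = 171
  F4 (cap 17, load 14): R2, R3 — cost 11×2 + 3×2 = 28
  Shipping 199, fixed 255 → total 454.
  Any other capacity-feasible assignment to {F3, F4} ships for at least 199.
Compare {F2, F3}: its best feasible assignment gives total 516.
Compare {F1, F3}: its best feasible assignment gives total 555.
Every other set of open sites that can feasibly serve all demand totals ≥ 516 even under its best assignment. Minimum: 454.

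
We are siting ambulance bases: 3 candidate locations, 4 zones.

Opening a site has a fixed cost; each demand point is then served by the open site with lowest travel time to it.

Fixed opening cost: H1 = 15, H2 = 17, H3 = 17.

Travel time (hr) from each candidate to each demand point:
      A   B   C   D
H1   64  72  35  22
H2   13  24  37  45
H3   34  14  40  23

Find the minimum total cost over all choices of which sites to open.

Open {H2, H3}: assign each demand point to its cheapest open site.
  A→H2 13, B→H3 14, C→H2 37, D→H3 23
  travel time 87, fixed 34 → total 121.
Compare {H1, H2}: travel time 94 + fixed 32 = 126.
Compare {H3}: travel time 111 + fixed 17 = 128.
Compare {H1, H2, H3}: travel time 84 + fixed 49 = 133.
All other subsets cost ≥ 126. Minimum total cost: 121.

121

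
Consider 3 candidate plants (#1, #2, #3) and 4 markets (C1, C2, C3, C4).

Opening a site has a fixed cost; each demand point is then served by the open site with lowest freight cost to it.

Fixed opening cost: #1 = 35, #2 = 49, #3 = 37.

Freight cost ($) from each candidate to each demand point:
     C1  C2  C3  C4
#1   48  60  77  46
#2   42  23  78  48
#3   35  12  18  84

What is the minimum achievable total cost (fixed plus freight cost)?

Open {#1, #3}: assign each demand point to its cheapest open site.
  C1→#3 35, C2→#3 12, C3→#3 18, C4→#1 46
  freight cost 111, fixed 72 → total 183.
Compare {#3}: freight cost 149 + fixed 37 = 186.
Compare {#2, #3}: freight cost 113 + fixed 86 = 199.
Compare {#1, #2, #3}: freight cost 111 + fixed 121 = 232.
All other subsets cost ≥ 186. Minimum total cost: 183.

183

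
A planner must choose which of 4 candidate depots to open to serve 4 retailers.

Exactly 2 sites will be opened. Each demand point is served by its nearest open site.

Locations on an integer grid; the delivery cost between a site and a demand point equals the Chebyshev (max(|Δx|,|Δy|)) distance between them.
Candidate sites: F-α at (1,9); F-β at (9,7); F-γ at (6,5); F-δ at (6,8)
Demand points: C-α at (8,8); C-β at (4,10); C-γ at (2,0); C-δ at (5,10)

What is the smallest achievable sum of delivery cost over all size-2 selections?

Open {F-γ, F-δ}.
  C-α→F-δ 2, C-β→F-δ 2, C-γ→F-γ 5, C-δ→F-δ 2  ⇒ total 11.
Compare {F-β, F-δ}: total 12.
Compare {F-α, F-δ}: total 14.
No size-2 selection does better; minimum is 11.

11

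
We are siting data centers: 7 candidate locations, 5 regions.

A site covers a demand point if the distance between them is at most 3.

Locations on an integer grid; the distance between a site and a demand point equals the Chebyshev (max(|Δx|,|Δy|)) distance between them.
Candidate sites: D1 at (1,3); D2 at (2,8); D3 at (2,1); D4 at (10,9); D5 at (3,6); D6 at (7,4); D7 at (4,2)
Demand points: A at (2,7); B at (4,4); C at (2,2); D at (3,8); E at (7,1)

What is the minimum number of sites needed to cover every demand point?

2

Coverage sets (demand points within 3 of each site):
  D1: {B, C}
  D2: {A, D}
  D3: {B, C}
  D4: {}
  D5: {A, B, D}
  D6: {B, E}
  D7: {B, C, E}
No single site covers all 5 demand points.
But {D2, D7} covers everything, so the minimum is 2.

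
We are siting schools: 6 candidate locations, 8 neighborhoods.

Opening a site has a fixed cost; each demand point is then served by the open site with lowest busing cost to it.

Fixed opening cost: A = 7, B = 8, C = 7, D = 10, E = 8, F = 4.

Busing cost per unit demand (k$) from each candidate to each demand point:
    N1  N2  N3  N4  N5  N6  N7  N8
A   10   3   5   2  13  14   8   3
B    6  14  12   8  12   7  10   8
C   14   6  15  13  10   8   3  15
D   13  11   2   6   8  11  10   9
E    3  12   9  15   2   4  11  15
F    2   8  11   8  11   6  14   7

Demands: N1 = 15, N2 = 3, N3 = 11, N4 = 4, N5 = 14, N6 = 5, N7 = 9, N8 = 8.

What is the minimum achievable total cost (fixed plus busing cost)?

Open {A, C, D, E, F}: assign each demand point to its cheapest open site.
  N1→F 15×2=30, N2→A 3×3=9, N3→D 11×2=22, N4→A 4×2=8, N5→E 14×2=28, N6→E 5×4=20, N7→C 9×3=27, N8→A 8×3=24
  busing cost 168, fixed 36 → total 204.
Compare {A, B, C, D, E, F}: busing cost 168 + fixed 44 = 212.
Compare {A, C, D, E}: busing cost 183 + fixed 32 = 215.
Compare {A, B, C, D, E}: busing cost 183 + fixed 40 = 223.
All other subsets cost ≥ 212. Minimum total cost: 204.

204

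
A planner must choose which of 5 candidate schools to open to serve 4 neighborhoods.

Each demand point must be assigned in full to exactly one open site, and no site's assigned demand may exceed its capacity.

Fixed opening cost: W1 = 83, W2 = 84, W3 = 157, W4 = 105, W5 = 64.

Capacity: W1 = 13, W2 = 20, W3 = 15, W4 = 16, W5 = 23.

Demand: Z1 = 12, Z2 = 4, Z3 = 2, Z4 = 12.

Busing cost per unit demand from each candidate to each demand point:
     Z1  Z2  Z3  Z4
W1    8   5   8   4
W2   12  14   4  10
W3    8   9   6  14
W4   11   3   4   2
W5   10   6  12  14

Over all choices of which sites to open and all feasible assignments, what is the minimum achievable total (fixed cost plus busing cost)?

Open {W4, W5}; cheapest assignment that respects the capacities:
  W4 (cap 16, load 14): Z3, Z4 — cost 2×4 + 12×2 = 32
  W5 (cap 23, load 16): Z1, Z2 — cost 12×10 + 4×6 = 144
  Shipping 176, fixed 169 → total 345.
  Any other capacity-feasible assignment to {W4, W5} ships for at least 176.
Compare {W1, W5}: its best feasible assignment gives total 363.
Compare {W2, W4}: its best feasible assignment gives total 377.
Every other set of open sites that can feasibly serve all demand totals ≥ 363 even under its best assignment. Minimum: 345.

345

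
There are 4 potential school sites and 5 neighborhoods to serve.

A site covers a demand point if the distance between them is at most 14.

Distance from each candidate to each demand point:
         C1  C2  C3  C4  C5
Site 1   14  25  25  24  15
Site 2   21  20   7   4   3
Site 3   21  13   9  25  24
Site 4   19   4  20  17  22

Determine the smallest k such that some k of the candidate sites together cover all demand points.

3

Coverage sets (demand points within 14 of each site):
  Site 1: {C1}
  Site 2: {C3, C4, C5}
  Site 3: {C2, C3}
  Site 4: {C2}
No 2 sites suffice: every size-2 union leaves at least one demand point uncovered.
But {Site 1, Site 2, Site 3} covers everything, so the minimum is 3.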